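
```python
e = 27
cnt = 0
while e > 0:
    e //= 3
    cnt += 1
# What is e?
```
Trace:
  e=27
  e=27, cnt=0
  e=9, cnt=1
  e=3, cnt=2
  e=1, cnt=3
  e=0, cnt=4

Final answer: 0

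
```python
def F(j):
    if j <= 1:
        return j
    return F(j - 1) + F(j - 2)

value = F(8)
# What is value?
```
Call trace (a repeated sub-call is expanded the first time; later identical calls just restate its return value):
F(j=8)
  F(j=7)
    F(j=6)
      F(j=5)
        F(j=4)
          F(j=3)
            F(j=2)
              F(j=1)
              -> return 1
              F(j=0)
              -> return 0
            -> return 1
            F(j=1)
            -> return 1
          -> return 2
          F(j=2) -> return 1  (same call as traced above)
        -> return 3
        F(j=3) -> return 2  (same call as traced above)
      -> return 5
      F(j=4) -> return 3  (same call as traced above)
    -> return 8
    F(j=5) -> return 5  (same call as traced above)
  -> return 13
  F(j=6) -> return 8  (same call as traced above)
-> return 21

Final answer: 21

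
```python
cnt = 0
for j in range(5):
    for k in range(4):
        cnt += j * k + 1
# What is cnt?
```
Trace:
  cnt=0
  cnt=1, j=0, k=0
  cnt=2, j=0, k=1
  cnt=3, j=0, k=2
  cnt=4, j=0, k=3
  cnt=5, j=1, k=0
  cnt=7, j=1, k=1
  cnt=10, j=1, k=2
  cnt=14, j=1, k=3
  cnt=15, j=2, k=0
  cnt=18, j=2, k=1
  cnt=23, j=2, k=2
  cnt=30, j=2, k=3
  cnt=31, j=3, k=0
  cnt=35, j=3, k=1
  cnt=42, j=3, k=2
  cnt=52, j=3, k=3
  cnt=53, j=4, k=0
  cnt=58, j=4, k=1
  cnt=67, j=4, k=2
  cnt=80, j=4, k=3

Final answer: 80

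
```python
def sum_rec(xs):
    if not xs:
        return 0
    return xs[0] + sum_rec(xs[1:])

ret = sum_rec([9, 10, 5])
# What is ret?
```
Call trace:
sum_rec(xs=[9, 10, 5])
  sum_rec(xs=[10, 5])
    sum_rec(xs=[5])
      sum_rec(xs=[])
      -> return 0
    -> return 5
  -> return 15
-> return 24

Final answer: 24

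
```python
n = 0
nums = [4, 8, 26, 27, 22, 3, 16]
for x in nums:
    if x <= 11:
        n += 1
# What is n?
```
Trace:
  n=0
  n=1, x=4
  n=2, x=8
  n=2, x=26
  n=2, x=27
  n=2, x=22
  n=3, x=3
  n=3, x=16

Final answer: 3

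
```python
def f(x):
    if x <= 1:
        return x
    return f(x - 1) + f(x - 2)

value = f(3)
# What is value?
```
Call trace:
f(x=3)
  f(x=2)
    f(x=1)
    -> return 1
    f(x=0)
    -> return 0
  -> return 1
  f(x=1)
  -> return 1
-> return 2

Final answer: 2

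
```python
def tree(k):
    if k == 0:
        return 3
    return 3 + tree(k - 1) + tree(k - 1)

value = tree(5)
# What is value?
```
Call trace (a repeated sub-call is expanded the first time; later identical calls just restate its return value):
tree(k=5)
  tree(k=4)
    tree(k=3)
      tree(k=2)
        tree(k=1)
          tree(k=0)
          -> return 3
          tree(k=0)
          -> return 3
        -> return 9
        tree(k=1) -> return 9  (same call as traced above)
      -> return 21
      tree(k=2) -> return 21  (same call as traced above)
    -> return 45
    tree(k=3) -> return 45  (same call as traced above)
  -> return 93
  tree(k=4) -> return 93  (same call as traced above)
-> return 189

Final answer: 189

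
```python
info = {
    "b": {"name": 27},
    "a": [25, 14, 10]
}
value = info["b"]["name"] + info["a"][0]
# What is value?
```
Trace:
  info={'b': {'name': 27}, 'a': [25, 14, 10]}
  info={'b': {'name': 27}, 'a': [25, 14, 10]}, value=52

Final answer: 52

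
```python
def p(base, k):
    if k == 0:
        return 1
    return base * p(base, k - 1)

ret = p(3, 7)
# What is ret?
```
Call trace:
p(base=3, k=7)
  p(base=3, k=6)
    p(base=3, k=5)
      p(base=3, k=4)
        p(base=3, k=3)
          p(base=3, k=2)
            p(base=3, k=1)
              p(base=3, k=0)
              -> return 1
            -> return 3
          -> return 9
        -> return 27
      -> return 81
    -> return 243
  -> return 729
-> return 2187

Final answer: 2187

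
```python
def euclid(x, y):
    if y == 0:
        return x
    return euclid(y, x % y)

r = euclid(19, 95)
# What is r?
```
Call trace:
euclid(x=19, y=95)
  euclid(x=95, y=19)
    euclid(x=19, y=0)
    -> return 19
  -> return 19
-> return 19

Final answer: 19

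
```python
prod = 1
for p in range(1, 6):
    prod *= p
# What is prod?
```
Trace:
  prod=1
  prod=1, p=1
  prod=2, p=2
  prod=6, p=3
  prod=24, p=4
  prod=120, p=5

Final answer: 120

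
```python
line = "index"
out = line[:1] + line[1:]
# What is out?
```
Trace:
  line='index'
  line='index', out='index'

Final answer: 'index'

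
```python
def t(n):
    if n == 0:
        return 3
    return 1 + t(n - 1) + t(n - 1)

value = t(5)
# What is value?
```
Call trace (a repeated sub-call is expanded the first time; later identical calls just restate its return value):
t(n=5)
  t(n=4)
    t(n=3)
      t(n=2)
        t(n=1)
          t(n=0)
          -> return 3
          t(n=0)
          -> return 3
        -> return 7
        t(n=1) -> return 7  (same call as traced above)
      -> return 15
      t(n=2) -> return 15  (same call as traced above)
    -> return 31
    t(n=3) -> return 31  (same call as traced above)
  -> return 63
  t(n=4) -> return 63  (same call as traced above)
-> return 127

Final answer: 127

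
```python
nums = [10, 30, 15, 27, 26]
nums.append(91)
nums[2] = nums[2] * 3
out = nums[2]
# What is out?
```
Trace:
  nums=[10, 30, 15, 27, 26]
  nums=[10, 30, 15, 27, 26, 91]
  nums=[10, 30, 45, 27, 26, 91]
  nums=[10, 30, 45, 27, 26, 91], out=45

Final answer: 45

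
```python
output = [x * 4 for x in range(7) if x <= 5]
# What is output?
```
Trace:
  x=0
  x=1
  x=2
  x=3
  x=4
  x=5
  x=6
  output=[0, 4, 8, 12, 16, 20]

Final answer: [0, 4, 8, 12, 16, 20]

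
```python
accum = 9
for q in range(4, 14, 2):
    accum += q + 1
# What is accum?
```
Trace:
  accum=9
  accum=14, q=4
  accum=21, q=6
  accum=30, q=8
  accum=41, q=10
  accum=54, q=12

Final answer: 54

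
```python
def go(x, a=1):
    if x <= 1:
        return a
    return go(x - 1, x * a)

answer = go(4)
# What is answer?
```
Call trace:
go(x=4, a=1)
  go(x=3, a=4)
    go(x=2, a=12)
      go(x=1, a=24)
      -> return 24
    -> return 24
  -> return 24
-> return 24

Final answer: 24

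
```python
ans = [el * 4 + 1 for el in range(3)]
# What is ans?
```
Trace:
  el=0
  el=1
  el=2
  ans=[1, 5, 9]

Final answer: [1, 5, 9]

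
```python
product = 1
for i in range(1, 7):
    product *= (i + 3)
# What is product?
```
Trace:
  product=1
  product=4, i=1
  product=20, i=2
  product=120, i=3
  product=840, i=4
  product=6720, i=5
  product=60480, i=6

Final answer: 60480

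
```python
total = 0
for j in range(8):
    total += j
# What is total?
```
Trace:
  total=0
  total=0, j=0
  total=1, j=1
  total=3, j=2
  total=6, j=3
  total=10, j=4
  total=15, j=5
  total=21, j=6
  total=28, j=7

Final answer: 28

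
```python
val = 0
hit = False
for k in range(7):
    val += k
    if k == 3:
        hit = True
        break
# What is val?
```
Trace:
  val=0
  val=0, hit=False
  val=0, hit=False, k=0
  val=1, hit=False, k=1
  val=3, hit=False, k=2
  val=6, hit=True, k=3

Final answer: 6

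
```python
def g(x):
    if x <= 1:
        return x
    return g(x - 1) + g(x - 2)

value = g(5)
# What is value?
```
Call trace (a repeated sub-call is expanded the first time; later identical calls just restate its return value):
g(x=5)
  g(x=4)
    g(x=3)
      g(x=2)
        g(x=1)
        -> return 1
        g(x=0)
        -> return 0
      -> return 1
      g(x=1)
      -> return 1
    -> return 2
    g(x=2) -> return 1  (same call as traced above)
  -> return 3
  g(x=3) -> return 2  (same call as traced above)
-> return 5

Final answer: 5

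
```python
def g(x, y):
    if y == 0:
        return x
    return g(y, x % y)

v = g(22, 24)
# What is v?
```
Call trace:
g(x=22, y=24)
  g(x=24, y=22)
    g(x=22, y=2)
      g(x=2, y=0)
      -> return 2
    -> return 2
  -> return 2
-> return 2

Final answer: 2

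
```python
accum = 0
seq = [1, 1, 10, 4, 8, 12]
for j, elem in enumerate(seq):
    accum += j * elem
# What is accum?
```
Trace:
  accum=0
  accum=0, j=0, elem=1
  accum=1, j=1, elem=1
  accum=21, j=2, elem=10
  accum=33, j=3, elem=4
  accum=65, j=4, elem=8
  accum=125, j=5, elem=12

Final answer: 125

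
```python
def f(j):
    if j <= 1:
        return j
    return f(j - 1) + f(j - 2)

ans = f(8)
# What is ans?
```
Call trace (a repeated sub-call is expanded the first time; later identical calls just restate its return value):
f(j=8)
  f(j=7)
    f(j=6)
      f(j=5)
        f(j=4)
          f(j=3)
            f(j=2)
              f(j=1)
              -> return 1
              f(j=0)
              -> return 0
            -> return 1
            f(j=1)
            -> return 1
          -> return 2
          f(j=2) -> return 1  (same call as traced above)
        -> return 3
        f(j=3) -> return 2  (same call as traced above)
      -> return 5
      f(j=4) -> return 3  (same call as traced above)
    -> return 8
    f(j=5) -> return 5  (same call as traced above)
  -> return 13
  f(j=6) -> return 8  (same call as traced above)
-> return 21

Final answer: 21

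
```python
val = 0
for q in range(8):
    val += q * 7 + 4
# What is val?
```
Trace:
  val=0
  val=4, q=0
  val=15, q=1
  val=33, q=2
  val=58, q=3
  val=90, q=4
  val=129, q=5
  val=175, q=6
  val=228, q=7

Final answer: 228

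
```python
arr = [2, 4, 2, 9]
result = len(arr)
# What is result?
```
Trace:
  arr=[2, 4, 2, 9]
  arr=[2, 4, 2, 9], result=4

Final answer: 4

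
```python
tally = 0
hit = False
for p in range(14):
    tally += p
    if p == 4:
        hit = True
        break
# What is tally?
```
Trace:
  tally=0
  tally=0, hit=False
  tally=0, hit=False, p=0
  tally=1, hit=False, p=1
  tally=3, hit=False, p=2
  tally=6, hit=False, p=3
  tally=10, hit=True, p=4

Final answer: 10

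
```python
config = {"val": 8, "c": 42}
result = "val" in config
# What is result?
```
Trace:
  config={'val': 8, 'c': 42}
  config={'val': 8, 'c': 42}, result=True

Final answer: True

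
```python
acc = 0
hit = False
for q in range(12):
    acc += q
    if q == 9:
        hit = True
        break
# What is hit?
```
Trace:
  acc=0
  acc=0, hit=False
  acc=0, hit=False, q=0
  acc=1, hit=False, q=1
  acc=3, hit=False, q=2
  acc=6, hit=False, q=3
  acc=10, hit=False, q=4
  acc=15, hit=False, q=5
  acc=21, hit=False, q=6
  acc=28, hit=False, q=7
  acc=36, hit=False, q=8
  acc=45, hit=True, q=9

Final answer: True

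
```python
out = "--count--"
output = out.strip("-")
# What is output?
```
Trace:
  out='--count--'
  out='--count--', output='count'

Final answer: 'count'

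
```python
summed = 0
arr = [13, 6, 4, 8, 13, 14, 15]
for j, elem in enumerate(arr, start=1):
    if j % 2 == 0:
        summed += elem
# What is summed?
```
Trace:
  summed=0
  summed=0, j=1, elem=13
  summed=6, j=2, elem=6
  summed=6, j=3, elem=4
  summed=14, j=4, elem=8
  summed=14, j=5, elem=13
  summed=28, j=6, elem=14
  summed=28, j=7, elem=15

Final answer: 28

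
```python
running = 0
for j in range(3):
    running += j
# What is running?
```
Trace:
  running=0
  running=0, j=0
  running=1, j=1
  running=3, j=2

Final answer: 3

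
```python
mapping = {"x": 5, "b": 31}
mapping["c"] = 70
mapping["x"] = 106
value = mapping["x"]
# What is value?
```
Trace:
  mapping={'x': 5, 'b': 31}
  mapping={'x': 5, 'b': 31, 'c': 70}
  mapping={'x': 106, 'b': 31, 'c': 70}
  mapping={'x': 106, 'b': 31, 'c': 70}, value=106

Final answer: 106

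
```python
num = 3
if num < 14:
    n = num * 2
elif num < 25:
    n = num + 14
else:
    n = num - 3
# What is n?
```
Trace:
  num=3
  num=3, n=6

Final answer: 6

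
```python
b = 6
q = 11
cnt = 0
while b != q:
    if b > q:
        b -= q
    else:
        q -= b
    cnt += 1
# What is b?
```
Trace:
  b=6
  b=6, q=11
  b=6, q=11, cnt=0
  b=6, q=5, cnt=1
  b=1, q=5, cnt=2
  b=1, q=4, cnt=3
  b=1, q=3, cnt=4
  b=1, q=2, cnt=5
  b=1, q=1, cnt=6

Final answer: 1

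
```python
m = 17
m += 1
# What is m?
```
Trace:
  m=17
  m=18

Final answer: 18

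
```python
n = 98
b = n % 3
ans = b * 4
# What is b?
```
Trace:
  n=98
  n=98, b=2
  n=98, b=2, ans=8

Final answer: 2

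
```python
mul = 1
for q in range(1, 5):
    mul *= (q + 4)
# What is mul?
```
Trace:
  mul=1
  mul=5, q=1
  mul=30, q=2
  mul=210, q=3
  mul=1680, q=4

Final answer: 1680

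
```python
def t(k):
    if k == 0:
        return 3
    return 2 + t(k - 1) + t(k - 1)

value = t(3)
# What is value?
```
Call trace (a repeated sub-call is expanded the first time; later identical calls just restate its return value):
t(k=3)
  t(k=2)
    t(k=1)
      t(k=0)
      -> return 3
      t(k=0)
      -> return 3
    -> return 8
    t(k=1) -> return 8  (same call as traced above)
  -> return 18
  t(k=2) -> return 18  (same call as traced above)
-> return 38

Final answer: 38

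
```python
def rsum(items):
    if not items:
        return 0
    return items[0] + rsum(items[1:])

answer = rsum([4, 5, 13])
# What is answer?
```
Call trace:
rsum(items=[4, 5, 13])
  rsum(items=[5, 13])
    rsum(items=[13])
      rsum(items=[])
      -> return 0
    -> return 13
  -> return 18
-> return 22

Final answer: 22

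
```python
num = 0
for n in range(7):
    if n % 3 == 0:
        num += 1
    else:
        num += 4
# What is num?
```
Trace:
  num=0
  num=1, n=0
  num=5, n=1
  num=9, n=2
  num=10, n=3
  num=14, n=4
  num=18, n=5
  num=19, n=6

Final answer: 19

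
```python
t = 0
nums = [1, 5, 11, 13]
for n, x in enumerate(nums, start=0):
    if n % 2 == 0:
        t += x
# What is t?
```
Trace:
  t=0
  t=1, n=0, x=1
  t=1, n=1, x=5
  t=12, n=2, x=11
  t=12, n=3, x=13

Final answer: 12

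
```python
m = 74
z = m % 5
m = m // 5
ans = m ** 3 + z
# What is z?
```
Trace:
  m=74
  m=74, z=4
  m=14, z=4
  m=14, z=4, ans=2748

Final answer: 4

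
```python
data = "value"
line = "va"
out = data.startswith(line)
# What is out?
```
Trace:
  data='value'
  data='value', line='va'
  data='value', line='va', out=True

Final answer: True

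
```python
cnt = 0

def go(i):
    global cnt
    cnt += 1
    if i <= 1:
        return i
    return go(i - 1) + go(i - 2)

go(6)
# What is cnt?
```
Call trace (a repeated sub-call is expanded the first time; later identical calls just restate its return value):
go(i=6)
  go(i=5)
    go(i=4)
      go(i=3)
        go(i=2)
          go(i=1)
          -> return 1
          go(i=0)
          -> return 0
        -> return 1
        go(i=1)
        -> return 1
      -> return 2
      go(i=2) -> return 1  (same call as traced above)
    -> return 3
    go(i=3) -> return 2  (same call as traced above)
  -> return 5
  go(i=4) -> return 3  (same call as traced above)
-> return 8

cnt is incremented once per call, so count the calls in each subtree. Let C(i) = number of calls made by go(i).
C(0) = C(1) = 1 (base case, no recursion); C(i) = 1 + C(i - 1) + C(i - 2) otherwise.
C(2) = 1 + C(1) + C(0) = 1 + 1 + 1 = 3
C(3) = 1 + C(2) + C(1) = 1 + 3 + 1 = 5
C(4) = 1 + C(3) + C(2) = 1 + 5 + 3 = 9
C(5) = 1 + C(4) + C(3) = 1 + 9 + 5 = 15
C(6) = 1 + C(5) + C(4) = 1 + 15 + 9 = 25
cnt = C(6) = 25

Final answer: 25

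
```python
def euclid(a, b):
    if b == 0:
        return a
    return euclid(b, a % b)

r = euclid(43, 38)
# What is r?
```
Call trace:
euclid(a=43, b=38)
  euclid(a=38, b=5)
    euclid(a=5, b=3)
      euclid(a=3, b=2)
        euclid(a=2, b=1)
          euclid(a=1, b=0)
          -> return 1
        -> return 1
      -> return 1
    -> return 1
  -> return 1
-> return 1

Final answer: 1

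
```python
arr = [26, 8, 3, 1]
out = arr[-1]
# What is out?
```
Trace:
  arr=[26, 8, 3, 1]
  arr=[26, 8, 3, 1], out=1

Final answer: 1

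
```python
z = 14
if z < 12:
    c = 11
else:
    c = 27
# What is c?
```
Trace:
  z=14
  z=14, c=27

Final answer: 27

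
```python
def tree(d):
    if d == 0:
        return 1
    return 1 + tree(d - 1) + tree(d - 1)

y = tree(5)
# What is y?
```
Call trace (a repeated sub-call is expanded the first time; later identical calls just restate its return value):
tree(d=5)
  tree(d=4)
    tree(d=3)
      tree(d=2)
        tree(d=1)
          tree(d=0)
          -> return 1
          tree(d=0)
          -> return 1
        -> return 3
        tree(d=1) -> return 3  (same call as traced above)
      -> return 7
      tree(d=2) -> return 7  (same call as traced above)
    -> return 15
    tree(d=3) -> return 15  (same call as traced above)
  -> return 31
  tree(d=4) -> return 31  (same call as traced above)
-> return 63

Final answer: 63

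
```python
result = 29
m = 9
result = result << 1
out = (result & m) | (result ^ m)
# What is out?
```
Trace:
  result=29
  result=29, m=9
  result=58, m=9
  result=58, m=9, out=59

Final answer: 59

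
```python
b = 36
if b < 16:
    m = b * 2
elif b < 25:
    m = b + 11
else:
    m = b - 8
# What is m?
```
Trace:
  b=36
  b=36, m=28

Final answer: 28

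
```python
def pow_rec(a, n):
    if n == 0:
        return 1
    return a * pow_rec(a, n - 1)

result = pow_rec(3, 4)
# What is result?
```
Call trace:
pow_rec(a=3, n=4)
  pow_rec(a=3, n=3)
    pow_rec(a=3, n=2)
      pow_rec(a=3, n=1)
        pow_rec(a=3, n=0)
        -> return 1
      -> return 3
    -> return 9
  -> return 27
-> return 81

Final answer: 81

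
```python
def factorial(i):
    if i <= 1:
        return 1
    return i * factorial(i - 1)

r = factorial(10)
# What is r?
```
Call trace:
factorial(i=10)
  factorial(i=9)
    factorial(i=8)
      factorial(i=7)
        factorial(i=6)
          factorial(i=5)
            factorial(i=4)
              factorial(i=3)
                factorial(i=2)
                  factorial(i=1)
                  -> return 1
                -> return 2
              -> return 6
            -> return 24
          -> return 120
        -> return 720
      -> return 5040
    -> return 40320
  -> return 362880
-> return 3628800

Final answer: 3628800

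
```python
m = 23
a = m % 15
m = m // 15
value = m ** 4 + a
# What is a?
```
Trace:
  m=23
  m=23, a=8
  m=1, a=8
  m=1, a=8, value=9

Final answer: 8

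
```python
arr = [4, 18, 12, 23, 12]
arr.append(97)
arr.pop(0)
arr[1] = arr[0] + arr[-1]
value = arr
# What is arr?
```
Trace:
  arr=[4, 18, 12, 23, 12]
  arr=[4, 18, 12, 23, 12, 97]
  arr=[18, 12, 23, 12, 97]
  arr=[18, 115, 23, 12, 97]
  arr=[18, 115, 23, 12, 97], value=[18, 115, 23, 12, 97]

Final answer: [18, 115, 23, 12, 97]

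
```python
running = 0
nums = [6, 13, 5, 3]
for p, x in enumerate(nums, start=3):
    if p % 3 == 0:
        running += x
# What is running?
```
Trace:
  running=0
  running=6, p=3, x=6
  running=6, p=4, x=13
  running=6, p=5, x=5
  running=9, p=6, x=3

Final answer: 9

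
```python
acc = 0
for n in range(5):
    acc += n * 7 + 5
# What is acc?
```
Trace:
  acc=0
  acc=5, n=0
  acc=17, n=1
  acc=36, n=2
  acc=62, n=3
  acc=95, n=4

Final answer: 95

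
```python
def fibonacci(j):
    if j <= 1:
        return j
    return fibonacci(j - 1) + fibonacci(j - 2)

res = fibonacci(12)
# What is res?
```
Call trace (a repeated sub-call is expanded the first time; later identical calls just restate its return value):
fibonacci(j=12)
  fibonacci(j=11)
    fibonacci(j=10)
      fibonacci(j=9)
        fibonacci(j=8)
          fibonacci(j=7)
            fibonacci(j=6)
              fibonacci(j=5)
                fibonacci(j=4)
                  fibonacci(j=3)
                    fibonacci(j=2)
                      fibonacci(j=1)
                      -> return 1
                      fibonacci(j=0)
                      -> return 0
                    -> return 1
                    fibonacci(j=1)
                    -> return 1
                  -> return 2
                  fibonacci(j=2) -> return 1  (same call as traced above)
                -> return 3
                fibonacci(j=3) -> return 2  (same call as traced above)
              -> return 5
              fibonacci(j=4) -> return 3  (same call as traced above)
            -> return 8
            fibonacci(j=5) -> return 5  (same call as traced above)
          -> return 13
          fibonacci(j=6) -> return 8  (same call as traced above)
        -> return 21
        fibonacci(j=7) -> return 13  (same call as traced above)
      -> return 34
      fibonacci(j=8) -> return 21  (same call as traced above)
    -> return 55
    fibonacci(j=9) -> return 34  (same call as traced above)
  -> return 89
  fibonacci(j=10) -> return 55  (same call as traced above)
-> return 144

Final answer: 144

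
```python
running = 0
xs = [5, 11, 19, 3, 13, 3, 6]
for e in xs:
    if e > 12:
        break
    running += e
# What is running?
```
Trace:
  running=0
  running=5, e=5
  running=16, e=11
  running=16, e=19

Final answer: 16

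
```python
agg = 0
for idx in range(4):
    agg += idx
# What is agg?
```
Trace:
  agg=0
  agg=0, idx=0
  agg=1, idx=1
  agg=3, idx=2
  agg=6, idx=3

Final answer: 6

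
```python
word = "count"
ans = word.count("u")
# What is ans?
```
Trace:
  word='count'
  word='count', ans=1

Final answer: 1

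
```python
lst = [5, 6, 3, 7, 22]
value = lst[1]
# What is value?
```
Trace:
  lst=[5, 6, 3, 7, 22]
  lst=[5, 6, 3, 7, 22], value=6

Final answer: 6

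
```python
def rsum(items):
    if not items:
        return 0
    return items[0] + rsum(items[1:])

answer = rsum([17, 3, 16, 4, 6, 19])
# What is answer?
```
Call trace:
rsum(items=[17, 3, 16, 4, 6, 19])
  rsum(items=[3, 16, 4, 6, 19])
    rsum(items=[16, 4, 6, 19])
      rsum(items=[4, 6, 19])
        rsum(items=[6, 19])
          rsum(items=[19])
            rsum(items=[])
            -> return 0
          -> return 19
        -> return 25
      -> return 29
    -> return 45
  -> return 48
-> return 65

Final answer: 65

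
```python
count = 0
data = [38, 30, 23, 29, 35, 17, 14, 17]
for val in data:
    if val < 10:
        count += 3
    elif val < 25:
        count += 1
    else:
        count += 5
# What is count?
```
Trace:
  count=0
  count=5, val=38
  count=10, val=30
  count=11, val=23
  count=16, val=29
  count=21, val=35
  count=22, val=17
  count=23, val=14
  count=24, val=17

Final answer: 24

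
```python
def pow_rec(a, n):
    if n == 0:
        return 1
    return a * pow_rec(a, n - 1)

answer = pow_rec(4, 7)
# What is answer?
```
Call trace:
pow_rec(a=4, n=7)
  pow_rec(a=4, n=6)
    pow_rec(a=4, n=5)
      pow_rec(a=4, n=4)
        pow_rec(a=4, n=3)
          pow_rec(a=4, n=2)
            pow_rec(a=4, n=1)
              pow_rec(a=4, n=0)
              -> return 1
            -> return 4
          -> return 16
        -> return 64
      -> return 256
    -> return 1024
  -> return 4096
-> return 16384

Final answer: 16384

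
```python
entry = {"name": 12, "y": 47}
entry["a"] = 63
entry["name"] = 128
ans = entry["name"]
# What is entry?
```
Trace:
  entry={'name': 12, 'y': 47}
  entry={'name': 12, 'y': 47, 'a': 63}
  entry={'name': 128, 'y': 47, 'a': 63}
  entry={'name': 128, 'y': 47, 'a': 63}, ans=128

Final answer: {'name': 128, 'y': 47, 'a': 63}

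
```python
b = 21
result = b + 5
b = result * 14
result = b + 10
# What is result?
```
Trace:
  b=21
  b=21, result=26
  b=364, result=26
  b=364, result=374

Final answer: 374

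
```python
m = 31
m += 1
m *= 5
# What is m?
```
Trace:
  m=31
  m=32
  m=160

Final answer: 160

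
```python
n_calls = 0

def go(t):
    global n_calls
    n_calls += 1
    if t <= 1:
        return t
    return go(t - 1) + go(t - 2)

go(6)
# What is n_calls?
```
Call trace (a repeated sub-call is expanded the first time; later identical calls just restate its return value):
go(t=6)
  go(t=5)
    go(t=4)
      go(t=3)
        go(t=2)
          go(t=1)
          -> return 1
          go(t=0)
          -> return 0
        -> return 1
        go(t=1)
        -> return 1
      -> return 2
      go(t=2) -> return 1  (same call as traced above)
    -> return 3
    go(t=3) -> return 2  (same call as traced above)
  -> return 5
  go(t=4) -> return 3  (same call as traced above)
-> return 8

n_calls is incremented once per call, so count the calls in each subtree. Let C(t) = number of calls made by go(t).
C(0) = C(1) = 1 (base case, no recursion); C(t) = 1 + C(t - 1) + C(t - 2) otherwise.
C(2) = 1 + C(1) + C(0) = 1 + 1 + 1 = 3
C(3) = 1 + C(2) + C(1) = 1 + 3 + 1 = 5
C(4) = 1 + C(3) + C(2) = 1 + 5 + 3 = 9
C(5) = 1 + C(4) + C(3) = 1 + 9 + 5 = 15
C(6) = 1 + C(5) + C(4) = 1 + 15 + 9 = 25
n_calls = C(6) = 25

Final answer: 25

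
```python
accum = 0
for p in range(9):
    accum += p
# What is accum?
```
Trace:
  accum=0
  accum=0, p=0
  accum=1, p=1
  accum=3, p=2
  accum=6, p=3
  accum=10, p=4
  accum=15, p=5
  accum=21, p=6
  accum=28, p=7
  accum=36, p=8

Final answer: 36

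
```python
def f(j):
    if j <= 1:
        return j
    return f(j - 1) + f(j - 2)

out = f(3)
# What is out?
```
Call trace:
f(j=3)
  f(j=2)
    f(j=1)
    -> return 1
    f(j=0)
    -> return 0
  -> return 1
  f(j=1)
  -> return 1
-> return 2

Final answer: 2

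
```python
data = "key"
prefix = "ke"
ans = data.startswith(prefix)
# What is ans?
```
Trace:
  data='key'
  data='key', prefix='ke'
  data='key', prefix='ke', ans=True

Final answer: True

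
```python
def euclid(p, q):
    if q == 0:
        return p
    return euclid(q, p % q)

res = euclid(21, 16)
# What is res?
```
Call trace:
euclid(p=21, q=16)
  euclid(p=16, q=5)
    euclid(p=5, q=1)
      euclid(p=1, q=0)
      -> return 1
    -> return 1
  -> return 1
-> return 1

Final answer: 1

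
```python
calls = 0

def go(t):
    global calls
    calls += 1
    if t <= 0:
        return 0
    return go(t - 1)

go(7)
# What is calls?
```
Call trace:
go(t=7)
  go(t=6)
    go(t=5)
      go(t=4)
        go(t=3)
          go(t=2)
            go(t=1)
              go(t=0)
              -> return 0
            -> return 0
          -> return 0
        -> return 0
      -> return 0
    -> return 0
  -> return 0
-> return 0

calls is incremented once per call. go is entered once for each t = 7, 6, 5, 4, 3, 2, 1, 0 (the t <= 0 call returns without recursing), i.e. 7 + 1 calls.
calls = 8

Final answer: 8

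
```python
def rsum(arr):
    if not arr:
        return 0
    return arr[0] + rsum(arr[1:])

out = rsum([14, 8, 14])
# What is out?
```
Call trace:
rsum(arr=[14, 8, 14])
  rsum(arr=[8, 14])
    rsum(arr=[14])
      rsum(arr=[])
      -> return 0
    -> return 14
  -> return 22
-> return 36

Final answer: 36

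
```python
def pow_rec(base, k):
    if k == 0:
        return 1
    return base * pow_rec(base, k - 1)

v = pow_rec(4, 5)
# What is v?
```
Call trace:
pow_rec(base=4, k=5)
  pow_rec(base=4, k=4)
    pow_rec(base=4, k=3)
      pow_rec(base=4, k=2)
        pow_rec(base=4, k=1)
          pow_rec(base=4, k=0)
          -> return 1
        -> return 4
      -> return 16
    -> return 64
  -> return 256
-> return 1024

Final answer: 1024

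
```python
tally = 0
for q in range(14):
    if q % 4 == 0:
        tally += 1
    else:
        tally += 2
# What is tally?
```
Trace:
  tally=0
  tally=1, q=0
  tally=3, q=1
  tally=5, q=2
  tally=7, q=3
  tally=8, q=4
  tally=10, q=5
  tally=12, q=6
  tally=14, q=7
  tally=15, q=8
  tally=17, q=9
  tally=19, q=10
  tally=21, q=11
  tally=22, q=12
  tally=24, q=13

Final answer: 24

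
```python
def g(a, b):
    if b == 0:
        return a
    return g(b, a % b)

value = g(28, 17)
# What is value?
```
Call trace:
g(a=28, b=17)
  g(a=17, b=11)
    g(a=11, b=6)
      g(a=6, b=5)
        g(a=5, b=1)
          g(a=1, b=0)
          -> return 1
        -> return 1
      -> return 1
    -> return 1
  -> return 1
-> return 1

Final answer: 1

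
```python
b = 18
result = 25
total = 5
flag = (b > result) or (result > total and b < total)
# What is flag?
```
Trace:
  b=18
  b=18, result=25
  b=18, result=25, total=5
  b=18, result=25, total=5, flag=False

Final answer: False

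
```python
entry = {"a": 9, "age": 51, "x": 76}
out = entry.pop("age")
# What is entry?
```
Trace:
  entry={'a': 9, 'age': 51, 'x': 76}
  entry={'a': 9, 'x': 76}, out=51

Final answer: {'a': 9, 'x': 76}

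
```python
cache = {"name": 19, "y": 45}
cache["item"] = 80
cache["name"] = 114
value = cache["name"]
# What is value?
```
Trace:
  cache={'name': 19, 'y': 45}
  cache={'name': 19, 'y': 45, 'item': 80}
  cache={'name': 114, 'y': 45, 'item': 80}
  cache={'name': 114, 'y': 45, 'item': 80}, value=114

Final answer: 114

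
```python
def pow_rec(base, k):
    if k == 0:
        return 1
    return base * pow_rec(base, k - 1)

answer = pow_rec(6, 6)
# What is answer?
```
Call trace:
pow_rec(base=6, k=6)
  pow_rec(base=6, k=5)
    pow_rec(base=6, k=4)
      pow_rec(base=6, k=3)
        pow_rec(base=6, k=2)
          pow_rec(base=6, k=1)
            pow_rec(base=6, k=0)
            -> return 1
          -> return 6
        -> return 36
      -> return 216
    -> return 1296
  -> return 7776
-> return 46656

Final answer: 46656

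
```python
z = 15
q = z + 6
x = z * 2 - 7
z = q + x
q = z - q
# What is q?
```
Trace:
  z=15
  z=15, q=21
  z=15, q=21, x=23
  z=44, q=21, x=23
  z=44, q=23, x=23

Final answer: 23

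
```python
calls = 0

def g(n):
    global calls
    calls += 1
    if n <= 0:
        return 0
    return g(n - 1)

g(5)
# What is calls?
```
Call trace:
g(n=5)
  g(n=4)
    g(n=3)
      g(n=2)
        g(n=1)
          g(n=0)
          -> return 0
        -> return 0
      -> return 0
    -> return 0
  -> return 0
-> return 0

calls is incremented once per call. g is entered once for each n = 5, 4, 3, 2, 1, 0 (the n <= 0 call returns without recursing), i.e. 5 + 1 calls.
calls = 6

Final answer: 6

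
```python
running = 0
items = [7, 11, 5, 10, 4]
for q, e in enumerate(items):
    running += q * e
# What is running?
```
Trace:
  running=0
  running=0, q=0, e=7
  running=11, q=1, e=11
  running=21, q=2, e=5
  running=51, q=3, e=10
  running=67, q=4, e=4

Final answer: 67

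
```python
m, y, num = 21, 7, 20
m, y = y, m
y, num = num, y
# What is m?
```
Trace:
  m=21, y=7, num=20
  m=7, y=21, num=20
  m=7, y=20, num=21

Final answer: 7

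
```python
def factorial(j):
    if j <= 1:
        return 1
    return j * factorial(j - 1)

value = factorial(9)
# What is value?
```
Call trace:
factorial(j=9)
  factorial(j=8)
    factorial(j=7)
      factorial(j=6)
        factorial(j=5)
          factorial(j=4)
            factorial(j=3)
              factorial(j=2)
                factorial(j=1)
                -> return 1
              -> return 2
            -> return 6
          -> return 24
        -> return 120
      -> return 720
    -> return 5040
  -> return 40320
-> return 362880

Final answer: 362880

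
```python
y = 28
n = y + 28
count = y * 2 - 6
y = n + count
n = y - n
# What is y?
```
Trace:
  y=28
  y=28, n=56
  y=28, n=56, count=50
  y=106, n=56, count=50
  y=106, n=50, count=50

Final answer: 106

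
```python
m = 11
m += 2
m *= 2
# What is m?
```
Trace:
  m=11
  m=13
  m=26

Final answer: 26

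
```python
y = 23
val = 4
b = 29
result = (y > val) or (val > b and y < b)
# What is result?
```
Trace:
  y=23
  y=23, val=4
  y=23, val=4, b=29
  y=23, val=4, b=29, result=True

Final answer: True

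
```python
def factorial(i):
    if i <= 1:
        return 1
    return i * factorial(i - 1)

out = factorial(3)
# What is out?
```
Call trace:
factorial(i=3)
  factorial(i=2)
    factorial(i=1)
    -> return 1
  -> return 2
-> return 6

Final answer: 6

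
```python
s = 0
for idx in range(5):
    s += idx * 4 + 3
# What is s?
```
Trace:
  s=0
  s=3, idx=0
  s=10, idx=1
  s=21, idx=2
  s=36, idx=3
  s=55, idx=4

Final answer: 55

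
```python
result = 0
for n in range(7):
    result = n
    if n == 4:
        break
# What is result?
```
Trace:
  result=0
  result=0, n=0
  result=1, n=1
  result=2, n=2
  result=3, n=3
  result=4, n=4

Final answer: 4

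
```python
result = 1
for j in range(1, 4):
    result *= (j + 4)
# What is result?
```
Trace:
  result=1
  result=5, j=1
  result=30, j=2
  result=210, j=3

Final answer: 210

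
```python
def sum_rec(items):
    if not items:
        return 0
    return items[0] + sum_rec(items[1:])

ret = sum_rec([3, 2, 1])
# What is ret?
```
Call trace:
sum_rec(items=[3, 2, 1])
  sum_rec(items=[2, 1])
    sum_rec(items=[1])
      sum_rec(items=[])
      -> return 0
    -> return 1
  -> return 3
-> return 6

Final answer: 6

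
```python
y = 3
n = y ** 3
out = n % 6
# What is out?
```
Trace:
  y=3
  y=3, n=27
  y=3, n=27, out=3

Final answer: 3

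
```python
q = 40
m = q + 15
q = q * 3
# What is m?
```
Trace:
  q=40
  q=40, m=55
  q=120, m=55

Final answer: 55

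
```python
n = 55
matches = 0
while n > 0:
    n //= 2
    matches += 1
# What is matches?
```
Trace:
  n=55
  n=55, matches=0
  n=27, matches=1
  n=13, matches=2
  n=6, matches=3
  n=3, matches=4
  n=1, matches=5
  n=0, matches=6

Final answer: 6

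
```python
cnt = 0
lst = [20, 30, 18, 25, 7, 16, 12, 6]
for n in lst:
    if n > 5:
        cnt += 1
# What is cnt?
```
Trace:
  cnt=0
  cnt=1, n=20
  cnt=2, n=30
  cnt=3, n=18
  cnt=4, n=25
  cnt=5, n=7
  cnt=6, n=16
  cnt=7, n=12
  cnt=8, n=6

Final answer: 8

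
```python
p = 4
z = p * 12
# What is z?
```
Trace:
  p=4
  p=4, z=48

Final answer: 48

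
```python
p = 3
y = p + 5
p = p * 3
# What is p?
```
Trace:
  p=3
  p=3, y=8
  p=9, y=8

Final answer: 9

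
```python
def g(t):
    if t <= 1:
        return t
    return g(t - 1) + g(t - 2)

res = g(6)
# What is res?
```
Call trace (a repeated sub-call is expanded the first time; later identical calls just restate its return value):
g(t=6)
  g(t=5)
    g(t=4)
      g(t=3)
        g(t=2)
          g(t=1)
          -> return 1
          g(t=0)
          -> return 0
        -> return 1
        g(t=1)
        -> return 1
      -> return 2
      g(t=2) -> return 1  (same call as traced above)
    -> return 3
    g(t=3) -> return 2  (same call as traced above)
  -> return 5
  g(t=4) -> return 3  (same call as traced above)
-> return 8

Final answer: 8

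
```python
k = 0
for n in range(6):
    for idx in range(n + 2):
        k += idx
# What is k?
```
Trace:
  k=0
  k=0, n=0, idx=0
  k=1, n=0, idx=1
  k=1, n=1, idx=0
  k=2, n=1, idx=1
  k=4, n=1, idx=2
  k=4, n=2, idx=0
  k=5, n=2, idx=1
  k=7, n=2, idx=2
  k=10, n=2, idx=3
  k=10, n=3, idx=0
  k=11, n=3, idx=1
  k=13, n=3, idx=2
  k=16, n=3, idx=3
  k=20, n=3, idx=4
  k=20, n=4, idx=0
  k=21, n=4, idx=1
  k=23, n=4, idx=2
  k=26, n=4, idx=3
  k=30, n=4, idx=4
  k=35, n=4, idx=5
  k=35, n=5, idx=0
  k=36, n=5, idx=1
  k=38, n=5, idx=2
  k=41, n=5, idx=3
  k=45, n=5, idx=4
  k=50, n=5, idx=5
  k=56, n=5, idx=6

Final answer: 56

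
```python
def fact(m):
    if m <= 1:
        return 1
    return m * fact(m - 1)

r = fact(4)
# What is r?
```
Call trace:
fact(m=4)
  fact(m=3)
    fact(m=2)
      fact(m=1)
      -> return 1
    -> return 2
  -> return 6
-> return 24

Final answer: 24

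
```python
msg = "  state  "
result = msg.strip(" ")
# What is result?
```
Trace:
  msg='  state  '
  msg='  state  ', result='state'

Final answer: 'state'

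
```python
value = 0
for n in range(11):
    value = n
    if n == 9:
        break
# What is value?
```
Trace:
  value=0
  value=0, n=0
  value=1, n=1
  value=2, n=2
  value=3, n=3
  value=4, n=4
  value=5, n=5
  value=6, n=6
  value=7, n=7
  value=8, n=8
  value=9, n=9

Final answer: 9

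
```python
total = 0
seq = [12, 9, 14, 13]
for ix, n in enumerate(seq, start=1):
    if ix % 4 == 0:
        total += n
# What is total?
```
Trace:
  total=0
  total=0, ix=1, n=12
  total=0, ix=2, n=9
  total=0, ix=3, n=14
  total=13, ix=4, n=13

Final answer: 13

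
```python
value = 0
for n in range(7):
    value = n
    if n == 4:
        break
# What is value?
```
Trace:
  value=0
  value=0, n=0
  value=1, n=1
  value=2, n=2
  value=3, n=3
  value=4, n=4

Final answer: 4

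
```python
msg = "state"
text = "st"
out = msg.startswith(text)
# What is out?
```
Trace:
  msg='state'
  msg='state', text='st'
  msg='state', text='st', out=True

Final answer: True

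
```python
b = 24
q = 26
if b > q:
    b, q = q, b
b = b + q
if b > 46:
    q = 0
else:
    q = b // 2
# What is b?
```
Trace:
  b=24
  b=24, q=26
  b=24, q=26
  b=50, q=26
  b=50, q=0

Final answer: 50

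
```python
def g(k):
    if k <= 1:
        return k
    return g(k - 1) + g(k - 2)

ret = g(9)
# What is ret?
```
Call trace (a repeated sub-call is expanded the first time; later identical calls just restate its return value):
g(k=9)
  g(k=8)
    g(k=7)
      g(k=6)
        g(k=5)
          g(k=4)
            g(k=3)
              g(k=2)
                g(k=1)
                -> return 1
                g(k=0)
                -> return 0
              -> return 1
              g(k=1)
              -> return 1
            -> return 2
            g(k=2) -> return 1  (same call as traced above)
          -> return 3
          g(k=3) -> return 2  (same call as traced above)
        -> return 5
        g(k=4) -> return 3  (same call as traced above)
      -> return 8
      g(k=5) -> return 5  (same call as traced above)
    -> return 13
    g(k=6) -> return 8  (same call as traced above)
  -> return 21
  g(k=7) -> return 13  (same call as traced above)
-> return 34

Final answer: 34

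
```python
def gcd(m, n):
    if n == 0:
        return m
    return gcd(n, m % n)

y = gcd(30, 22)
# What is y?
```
Call trace:
gcd(m=30, n=22)
  gcd(m=22, n=8)
    gcd(m=8, n=6)
      gcd(m=6, n=2)
        gcd(m=2, n=0)
        -> return 2
      -> return 2
    -> return 2
  -> return 2
-> return 2

Final answer: 2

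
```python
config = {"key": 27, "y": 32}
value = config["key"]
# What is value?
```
Trace:
  config={'key': 27, 'y': 32}
  config={'key': 27, 'y': 32}, value=27

Final answer: 27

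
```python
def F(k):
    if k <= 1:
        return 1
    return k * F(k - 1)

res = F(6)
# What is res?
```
Call trace:
F(k=6)
  F(k=5)
    F(k=4)
      F(k=3)
        F(k=2)
          F(k=1)
          -> return 1
        -> return 2
      -> return 6
    -> return 24
  -> return 120
-> return 720

Final answer: 720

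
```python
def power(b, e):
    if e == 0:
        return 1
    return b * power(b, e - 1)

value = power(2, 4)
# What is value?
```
Call trace:
power(b=2, e=4)
  power(b=2, e=3)
    power(b=2, e=2)
      power(b=2, e=1)
        power(b=2, e=0)
        -> return 1
      -> return 2
    -> return 4
  -> return 8
-> return 16

Final answer: 16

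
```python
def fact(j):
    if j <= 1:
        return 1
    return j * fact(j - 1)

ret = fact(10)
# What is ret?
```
Call trace:
fact(j=10)
  fact(j=9)
    fact(j=8)
      fact(j=7)
        fact(j=6)
          fact(j=5)
            fact(j=4)
              fact(j=3)
                fact(j=2)
                  fact(j=1)
                  -> return 1
                -> return 2
              -> return 6
            -> return 24
          -> return 120
        -> return 720
      -> return 5040
    -> return 40320
  -> return 362880
-> return 3628800

Final answer: 3628800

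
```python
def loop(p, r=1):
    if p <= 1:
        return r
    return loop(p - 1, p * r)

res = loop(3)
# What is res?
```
Call trace:
loop(p=3, r=1)
  loop(p=2, r=3)
    loop(p=1, r=6)
    -> return 6
  -> return 6
-> return 6

Final answer: 6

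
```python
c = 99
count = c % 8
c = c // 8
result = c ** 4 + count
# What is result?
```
Trace:
  c=99
  c=99, count=3
  c=12, count=3
  c=12, count=3, result=20739

Final answer: 20739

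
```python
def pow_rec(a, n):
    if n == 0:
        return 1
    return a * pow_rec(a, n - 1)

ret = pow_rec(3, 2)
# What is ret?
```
Call trace:
pow_rec(a=3, n=2)
  pow_rec(a=3, n=1)
    pow_rec(a=3, n=0)
    -> return 1
  -> return 3
-> return 9

Final answer: 9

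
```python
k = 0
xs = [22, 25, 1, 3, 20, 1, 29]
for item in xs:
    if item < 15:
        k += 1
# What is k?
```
Trace:
  k=0
  k=0, item=22
  k=0, item=25
  k=1, item=1
  k=2, item=3
  k=2, item=20
  k=3, item=1
  k=3, item=29

Final answer: 3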